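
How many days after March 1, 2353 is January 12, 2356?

March 1, 2353 → March 1, 2354: 365 days.
March 1, 2354 → March 1, 2355: 365 days.
March 2355: 31 − 1 = 30 days remain.
Then 9 full months totalling 275 days.
January 1–12, 2356: 12 days.
Residual: 317 days.
Total: 1047 days.

1047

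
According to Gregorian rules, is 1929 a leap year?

No

1929 is not a leap year.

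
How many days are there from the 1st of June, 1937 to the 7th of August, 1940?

1163

June 1, 1937 → June 1, 1938: 365 days.
June 1, 1938 → June 1, 1939: 365 days.
June 1, 1939 → June 1, 1940: 366 days (1940 is a leap year).
June 1940: 30 − 1 = 29 days remain.
Then July (31): 31 days.
August 1–7, 1940: 7 days.
Residual: 67 days.
Total: 1163 days.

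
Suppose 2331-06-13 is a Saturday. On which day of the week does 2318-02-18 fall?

Count forward from the earlier date (February 18, 2318) to the later (June 13, 2331):
Day-of-year of February 18, 2318: 49.
Day-of-year of June 13, 2331: 164.
2318 has 365 days, so 365 − 49 = 316 days remain in 2318.
Full years 2319–2330: 9 common + 3 leap = 9×365 + 3×366 = 4383 days.
Total: 316 + 4383 + 164 = 4863 days.
4863 mod 7 = 5, so 5 days before Saturday is Monday.

Monday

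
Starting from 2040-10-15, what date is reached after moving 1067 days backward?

2037-11-13

Count 1067 days before October 15, 2040:
Day-of-year of November 13, 2037: 317.
Day-of-year of October 15, 2040: 289.
2037 has 365 days, so 365 − 317 = 48 days remain in 2037.
Full years: 2038: 365; 2039: 365. Sum = 730.
Total: 48 + 730 + 289 = 1067 days.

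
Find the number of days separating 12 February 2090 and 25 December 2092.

1047

Day-of-year of February 12, 2090: 43.
Day-of-year of December 25, 2092: 360.
2090 has 365 days, so 365 − 43 = 322 days remain in 2090.
Full years: 2091: 365. Sum = 365.
Total: 322 + 365 + 360 = 1047 days.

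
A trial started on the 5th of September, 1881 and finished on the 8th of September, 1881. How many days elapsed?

Within September 1881: 8 − 5 = 3 days.

3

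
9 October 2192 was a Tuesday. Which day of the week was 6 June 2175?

Tuesday

Count forward from the earlier date (June 6, 2175) to the later (October 9, 2192):
From June 6, 2175 to June 6, 2192: 17 years, of which 5 contain a Feb 29 — 12×365 + 5×366 = 6210 days.
June 2192: 30 − 6 = 24 days remain.
Then July (31), August (31), September (30): 31 + 31 + 30 = 92 days.
October 1–9, 2192: 9 days.
Residual: 125 days.
Total: 6335 days.
6335 is a multiple of 7, so 6 June 2175 falls on the same weekday: Tuesday.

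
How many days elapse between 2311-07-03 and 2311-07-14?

Within July 2311: 14 − 3 = 11 days.

11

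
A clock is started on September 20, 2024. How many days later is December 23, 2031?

Day-of-year of September 20, 2024: 264.
Day-of-year of December 23, 2031: 357.
2024 has 366 days, so 366 − 264 = 102 days remain in 2024.
Full years: 2025: 365; 2026: 365; 2027: 365; 2028: 366; 2029: 365; 2030: 365. Sum = 2191.
Total: 102 + 2191 + 357 = 2650 days.

2650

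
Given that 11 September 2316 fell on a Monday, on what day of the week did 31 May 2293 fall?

Wednesday

Count forward from the earlier date (May 31, 2293) to the later (September 11, 2316):
Day-of-year of May 31, 2293: 151.
Day-of-year of September 11, 2316: 255.
2293 has 365 days, so 365 − 151 = 214 days remain in 2293.
Full years 2294–2315: 18 common + 4 leap = 18×365 + 4×366 = 8034 days.
Total: 214 + 8034 + 255 = 8503 days.
8503 mod 7 = 5, so 5 days before Monday is Wednesday.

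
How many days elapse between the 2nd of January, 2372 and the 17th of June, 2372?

January 2372: 31 − 2 = 29 days remain.
Then February 2372 (29), March (31), April (30), May (31): 29 + 31 + 30 + 31 = 121 days.
June 1–17, 2372: 17 days.
Total: 29 + 121 + 17 = 167 days.

167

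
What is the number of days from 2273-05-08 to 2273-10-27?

May 2273: 31 − 8 = 23 days remain.
Then June (30), July (31), August (31), September (30): 30 + 31 + 31 + 30 = 122 days.
October 1–27, 2273: 27 days.
Total: 23 + 122 + 27 = 172 days.

172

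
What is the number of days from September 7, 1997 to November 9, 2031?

12481

Day-of-year of September 7, 1997: 250.
Day-of-year of November 9, 2031: 313.
1997 has 365 days, so 365 − 250 = 115 days remain in 1997.
Full years 1998–2030: 25 common + 8 leap = 25×365 + 8×366 = 12053 days.
Total: 115 + 12053 + 313 = 12481 days.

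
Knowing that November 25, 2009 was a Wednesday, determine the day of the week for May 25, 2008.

Sunday

Count forward from the earlier date (May 25, 2008) to the later (November 25, 2009):
May 25, 2008 → May 25, 2009: 365 days.
May 2009: 31 − 25 = 6 days remain.
Then June (30), July (31), August (31), September (30), October (31): 30 + 31 + 31 + 30 + 31 = 153 days.
November 1–25, 2009: 25 days.
Residual: 184 days.
Total: 549 days.
549 mod 7 = 3, so 3 days before Wednesday is Sunday.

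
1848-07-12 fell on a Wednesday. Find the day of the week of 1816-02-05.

Monday

Count forward from the earlier date (February 5, 1816) to the later (July 12, 1848):
From February 5, 1816 to February 5, 1848: 32 years, of which 8 contain a Feb 29 — 24×365 + 8×366 = 11688 days.
February 1848: 29 − 5 = 24 days remain (1848 is a leap year, so February has 29 days).
Then March (31), April (30), May (31), June (30): 31 + 30 + 31 + 30 = 122 days.
July 1–12, 1848: 12 days.
Residual: 158 days.
Total: 11846 days.
11846 mod 7 = 2, so 2 days before Wednesday is Monday.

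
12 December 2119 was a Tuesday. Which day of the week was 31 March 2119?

Friday

Count forward from the earlier date (March 31, 2119) to the later (December 12, 2119):
March 2119: 31 − 31 = 0 days remain.
Then April (30), May (31), June (30), July (31), August (31), September (30), October (31), November (30): 30 + 31 + 30 + 31 + 31 + 30 + 31 + 30 = 244 days.
December 1–12, 2119: 12 days.
Total: 0 + 244 + 12 = 256 days.
256 mod 7 = 4, so 4 days before Tuesday is Friday.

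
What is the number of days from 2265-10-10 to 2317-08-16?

18937

Day-of-year of October 10, 2265: 283.
Day-of-year of August 16, 2317: 228.
2265 has 365 days, so 365 − 283 = 82 days remain in 2265.
Full years 2266–2316: 39 common + 12 leap = 39×365 + 12×366 = 18627 days.
Total: 82 + 18627 + 228 = 18937 days.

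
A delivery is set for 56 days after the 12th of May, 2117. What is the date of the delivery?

the 7th of July, 2117

Count 56 days after May 12, 2117:
May 2117: 31 − 12 = 19 days remain.
Then June (30): 30 days.
July 1–7, 2117: 7 days.
Total: 19 + 30 + 7 = 56 days.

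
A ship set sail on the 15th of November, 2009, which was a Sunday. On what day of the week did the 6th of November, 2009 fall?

Friday

Count forward from the earlier date (November 6, 2009) to the later (November 15, 2009):
Within November 2009: 15 − 6 = 9 days.
9 mod 7 = 2, so 2 days before Sunday is Friday.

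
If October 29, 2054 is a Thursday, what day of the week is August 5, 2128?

Thursday

From October 29, 2054 to October 29, 2127: 73 years, of which 17 contain a Feb 29 — 56×365 + 17×366 = 26662 days.
(2100 is not a leap year (divisible by 100 but not 400).)
October 2127: 31 − 29 = 2 days remain.
Then 9 full months totalling 274 days.
August 1–5, 2128: 5 days.
Residual: 281 days.
Total: 26943 days.
26943 is a multiple of 7, so August 5, 2128 falls on the same weekday: Thursday.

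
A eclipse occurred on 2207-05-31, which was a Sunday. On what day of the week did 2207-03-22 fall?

Sunday

Count forward from the earlier date (March 22, 2207) to the later (May 31, 2207):
March 2207: 31 − 22 = 9 days remain.
Then April (30): 30 days.
May 1–31, 2207: 31 days.
Total: 9 + 30 + 31 = 70 days.
70 is a multiple of 7, so 2207-03-22 falls on the same weekday: Sunday.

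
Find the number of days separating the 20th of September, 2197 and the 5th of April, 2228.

11154

From September 20, 2197 to September 20, 2227: 30 years, of which 6 contain a Feb 29 — 24×365 + 6×366 = 10956 days.
(2200 is not a leap year (divisible by 100 but not 400).)
September 2227: 30 − 20 = 10 days remain.
Then October (31), November (30), December (31), January (31), February 2228 (29), March (31): 31 + 30 + 31 + 31 + 29 + 31 = 183 days.
April 1–5, 2228: 5 days.
Residual: 198 days.
Total: 11154 days.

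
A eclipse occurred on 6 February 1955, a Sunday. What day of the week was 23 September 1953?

Wednesday

Count forward from the earlier date (September 23, 1953) to the later (February 6, 1955):
September 23, 1953 → September 23, 1954: 365 days.
September 1954: 30 − 23 = 7 days remain.
Then October (31), November (30), December (31), January (31): 31 + 30 + 31 + 31 = 123 days.
February 1–6, 1955: 6 days (1955 is not a leap year).
Residual: 136 days.
Total: 501 days.
501 mod 7 = 4, so 4 days before Sunday is Wednesday.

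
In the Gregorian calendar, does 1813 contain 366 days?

1813 is not a leap year.

No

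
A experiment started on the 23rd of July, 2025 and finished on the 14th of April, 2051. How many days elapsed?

Day-of-year of July 23, 2025: 204.
Day-of-year of April 14, 2051: 104.
2025 has 365 days, so 365 − 204 = 161 days remain in 2025.
Full years 2026–2050: 19 common + 6 leap = 19×365 + 6×366 = 9131 days.
Total: 161 + 9131 + 104 = 9396 days.

9396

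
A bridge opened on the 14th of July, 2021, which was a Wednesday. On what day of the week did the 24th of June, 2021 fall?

Count forward from the earlier date (June 24, 2021) to the later (July 14, 2021):
June 2021: 30 − 24 = 6 days remain.
July 1–14, 2021: 14 days.
Total: 6 + 14 = 20 days.
20 mod 7 = 6, so 6 days before Wednesday is Thursday.

Thursday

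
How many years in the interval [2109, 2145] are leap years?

9

Years divisible by 4 in [2109, 2145]: 2112, 2116, 2120, 2124, 2128, 2132, 2136, 2140, 2144.
No century exceptions apply. Count: 9.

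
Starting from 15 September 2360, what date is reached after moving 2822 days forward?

7 June 2368

Count 2822 days after September 15, 2360:
From September 15, 2360 to September 15, 2367: 7 years, of which 1 contains a Feb 29 — 6×365 + 1×366 = 2556 days.
September 2367: 30 − 15 = 15 days remain.
Then October (31), November (30), December (31), January (31), February 2368 (29), March (31), April (30), May (31): 31 + 30 + 31 + 31 + 29 + 31 + 30 + 31 = 244 days.
June 1–7, 2368: 7 days.
Residual: 266 days.
Total: 2822 days.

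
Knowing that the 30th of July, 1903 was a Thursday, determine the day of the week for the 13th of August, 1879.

Wednesday

Count forward from the earlier date (August 13, 1879) to the later (July 30, 1903):
Day-of-year of August 13, 1879: 225.
Day-of-year of July 30, 1903: 211.
1879 has 365 days, so 365 − 225 = 140 days remain in 1879.
Full years 1880–1902: 18 common + 5 leap = 18×365 + 5×366 = 8400 days.
Total: 140 + 8400 + 211 = 8751 days.
8751 mod 7 = 1, so 1 day before Thursday is Wednesday.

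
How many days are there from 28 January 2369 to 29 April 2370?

Day-of-year of January 28, 2369: 28.
Day-of-year of April 29, 2370: 119.
2369 has 365 days, so 365 − 28 = 337 days remain in 2369.
Total: 337 + 119 = 456 days.

456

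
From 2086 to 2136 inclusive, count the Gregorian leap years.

12

Years divisible by 4: 2088, 2092, …, 2136 — 13 in all.
Of these, 2100 is divisible by 100 but not 400, so not leap.
Leap years: 13 − 1 = 12.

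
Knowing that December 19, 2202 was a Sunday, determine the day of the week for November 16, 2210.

From December 19, 2202 to December 19, 2209: 7 years, of which 2 contain a Feb 29 — 5×365 + 2×366 = 2557 days.
December 2209: 31 − 19 = 12 days remain.
Then 10 full months totalling 304 days.
November 1–16, 2210: 16 days.
Residual: 332 days.
Total: 2889 days.
2889 mod 7 = 5, so 5 days after Sunday is Friday.

Friday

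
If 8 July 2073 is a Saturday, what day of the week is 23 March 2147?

Thursday

Day-of-year of July 8, 2073: 189.
Day-of-year of March 23, 2147: 82.
2073 has 365 days, so 365 − 189 = 176 days remain in 2073.
Full years 2074–2146: 56 common + 17 leap = 56×365 + 17×366 = 26662 days.
Total: 176 + 26662 + 82 = 26920 days.
26920 mod 7 = 5, so 5 days after Saturday is Thursday.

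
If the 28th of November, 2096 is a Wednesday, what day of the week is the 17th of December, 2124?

From November 28, 2096 to November 28, 2124: 28 years, of which 6 contain a Feb 29 — 22×365 + 6×366 = 10226 days.
(2100 is not a leap year (divisible by 100 but not 400).)
November 2124: 30 − 28 = 2 days remain.
December 1–17, 2124: 17 days.
Residual: 19 days.
Total: 10245 days.
10245 mod 7 = 4, so 4 days after Wednesday is Sunday.

Sunday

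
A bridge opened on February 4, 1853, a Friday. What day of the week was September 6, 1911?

Day-of-year of February 4, 1853: 35.
Day-of-year of September 6, 1911: 249.
1853 has 365 days, so 365 − 35 = 330 days remain in 1853.
Full years 1854–1910: 44 common + 13 leap = 44×365 + 13×366 = 20818 days.
Total: 330 + 20818 + 249 = 21397 days.
21397 mod 7 = 5, so 5 days after Friday is Wednesday.

Wednesday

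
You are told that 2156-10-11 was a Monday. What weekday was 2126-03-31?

Count forward from the earlier date (March 31, 2126) to the later (October 11, 2156):
From March 31, 2126 to March 31, 2156: 30 years, of which 8 contain a Feb 29 — 22×365 + 8×366 = 10958 days.
March 2156: 31 − 31 = 0 days remain.
Then April (30), May (31), June (30), July (31), August (31), September (30): 30 + 31 + 30 + 31 + 31 + 30 = 183 days.
October 1–11, 2156: 11 days.
Residual: 194 days.
Total: 11152 days.
11152 mod 7 = 1, so 1 day before Monday is Sunday.

Sunday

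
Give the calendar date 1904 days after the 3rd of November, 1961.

the 20th of January, 1967

Count 1904 days after November 3, 1961:
November 3, 1961 → November 3, 1962: 365 days.
November 3, 1962 → November 3, 1963: 365 days.
November 3, 1963 → November 3, 1964: 366 days (1964 is a leap year).
November 3, 1964 → November 3, 1965: 365 days.
November 3, 1965 → November 3, 1966: 365 days.
November 1966: 30 − 3 = 27 days remain.
Then December (31): 31 days.
January 1–20, 1967: 20 days.
Residual: 78 days.
Total: 1904 days.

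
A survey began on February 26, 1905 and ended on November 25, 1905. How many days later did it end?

272

February 1905: 28 − 26 = 2 days remain (1905 is not a leap year, so February has 28 days).
Then March (31), April (30), May (31), June (30), July (31), August (31), September (30), October (31): 31 + 30 + 31 + 30 + 31 + 31 + 30 + 31 = 245 days.
November 1–25, 1905: 25 days.
Total: 2 + 245 + 25 = 272 days.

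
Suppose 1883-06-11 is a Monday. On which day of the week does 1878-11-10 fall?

Count forward from the earlier date (November 10, 1878) to the later (June 11, 1883):
Day-of-year of November 10, 1878: 314.
Day-of-year of June 11, 1883: 162.
1878 has 365 days, so 365 − 314 = 51 days remain in 1878.
Full years: 1879: 365; 1880: 366; 1881: 365; 1882: 365. Sum = 1461.
Total: 51 + 1461 + 162 = 1674 days.
1674 mod 7 = 1, so 1 day before Monday is Sunday.

Sunday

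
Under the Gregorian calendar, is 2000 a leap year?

2000 is a leap year (divisible by 400).

Yes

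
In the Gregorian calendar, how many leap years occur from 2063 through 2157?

Years divisible by 4: 2064, 2068, …, 2156 — 24 in all.
Of these, 2100 is divisible by 100 but not 400, so not leap.
Leap years: 24 − 1 = 23.

23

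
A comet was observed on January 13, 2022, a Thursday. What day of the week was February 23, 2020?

Count forward from the earlier date (February 23, 2020) to the later (January 13, 2022):
Day-of-year of February 23, 2020: 54.
Day-of-year of January 13, 2022: 13.
2020 has 366 days, so 366 − 54 = 312 days remain in 2020.
Full years: 2021: 365. Sum = 365.
Total: 312 + 365 + 13 = 690 days.
690 mod 7 = 4, so 4 days before Thursday is Sunday.

Sunday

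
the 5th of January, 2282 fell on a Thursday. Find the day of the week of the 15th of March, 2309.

From January 5, 2282 to January 5, 2309: 27 years, of which 6 contain a Feb 29 — 21×365 + 6×366 = 9861 days.
(2300 is not a leap year (divisible by 100 but not 400).)
January 2309: 31 − 5 = 26 days remain.
Then February 2309 (28): 28 days.
March 1–15, 2309: 15 days.
Residual: 69 days.
Total: 9930 days.
9930 mod 7 = 4, so 4 days after Thursday is Monday.

Monday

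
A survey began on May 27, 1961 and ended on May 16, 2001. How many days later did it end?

From May 27, 1961 to May 27, 2000: 39 years, of which 10 contain a Feb 29 — 29×365 + 10×366 = 14245 days.
(2000 is a leap year (divisible by 400).)
May 2000: 31 − 27 = 4 days remain.
Then 11 full months totalling 334 days.
May 1–16, 2001: 16 days.
Residual: 354 days.
Total: 14599 days.

14599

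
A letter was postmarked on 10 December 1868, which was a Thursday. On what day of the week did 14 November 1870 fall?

December 1868: 31 − 10 = 21 days remain.
Then 22 full months totalling 669 days.
November 1–14, 1870: 14 days.
Total: 21 + 669 + 14 = 704 days.
704 mod 7 = 4, so 4 days after Thursday is Monday.

Monday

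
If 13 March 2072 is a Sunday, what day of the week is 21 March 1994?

Count forward from the earlier date (March 21, 1994) to the later (March 13, 2072):
Day-of-year of March 21, 1994: 80.
Day-of-year of March 13, 2072: 73.
1994 has 365 days, so 365 − 80 = 285 days remain in 1994.
Full years 1995–2071: 58 common + 19 leap = 58×365 + 19×366 = 28124 days.
Total: 285 + 28124 + 73 = 28482 days.
28482 mod 7 = 6, so 6 days before Sunday is Monday.

Monday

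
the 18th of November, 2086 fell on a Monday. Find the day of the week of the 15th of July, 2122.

Wednesday

Day-of-year of November 18, 2086: 322.
Day-of-year of July 15, 2122: 196.
2086 has 365 days, so 365 − 322 = 43 days remain in 2086.
Full years 2087–2121: 27 common + 8 leap = 27×365 + 8×366 = 12783 days.
Total: 43 + 12783 + 196 = 13022 days.
13022 mod 7 = 2, so 2 days after Monday is Wednesday.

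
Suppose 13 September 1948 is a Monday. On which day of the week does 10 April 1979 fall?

Tuesday

Day-of-year of September 13, 1948: 257.
Day-of-year of April 10, 1979: 100.
1948 has 366 days, so 366 − 257 = 109 days remain in 1948.
Full years 1949–1978: 23 common + 7 leap = 23×365 + 7×366 = 10957 days.
Total: 109 + 10957 + 100 = 11166 days.
11166 mod 7 = 1, so 1 day after Monday is Tuesday.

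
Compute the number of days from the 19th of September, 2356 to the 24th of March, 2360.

1282

Day-of-year of September 19, 2356: 263.
Day-of-year of March 24, 2360: 84.
2356 has 366 days, so 366 − 263 = 103 days remain in 2356.
Full years: 2357: 365; 2358: 365; 2359: 365. Sum = 1095.
Total: 103 + 1095 + 84 = 1282 days.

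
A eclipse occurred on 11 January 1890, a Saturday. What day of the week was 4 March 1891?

January 1890: 31 − 11 = 20 days remain.
Then 13 full months totalling 393 days.
March 1–4, 1891: 4 days.
Total: 20 + 393 + 4 = 417 days.
417 mod 7 = 4, so 4 days after Saturday is Wednesday.

Wednesday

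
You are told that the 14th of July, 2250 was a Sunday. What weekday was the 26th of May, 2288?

From July 14, 2250 to July 14, 2287: 37 years, of which 9 contain a Feb 29 — 28×365 + 9×366 = 13514 days.
July 2287: 31 − 14 = 17 days remain.
Then 9 full months totalling 274 days.
May 1–26, 2288: 26 days.
Residual: 317 days.
Total: 13831 days.
13831 mod 7 = 6, so 6 days after Sunday is Saturday.

Saturday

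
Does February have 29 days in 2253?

No

2253 is not a leap year.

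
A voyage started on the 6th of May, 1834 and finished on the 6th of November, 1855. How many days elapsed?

From May 6, 1834 to May 6, 1855: 21 years, of which 5 contain a Feb 29 — 16×365 + 5×366 = 7670 days.
May 1855: 31 − 6 = 25 days remain.
Then June (30), July (31), August (31), September (30), October (31): 30 + 31 + 31 + 30 + 31 = 153 days.
November 1–6, 1855: 6 days.
Residual: 184 days.
Total: 7854 days.

7854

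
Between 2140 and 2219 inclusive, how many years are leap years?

19

Years divisible by 4: 2140, 2144, …, 2216 — 20 in all.
Of these, 2200 is divisible by 100 but not 400, so not leap.
Leap years: 20 − 1 = 19.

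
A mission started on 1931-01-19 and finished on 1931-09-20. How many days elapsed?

244

January 1931: 31 − 19 = 12 days remain.
Then February 1931 (28), March (31), April (30), May (31), June (30), July (31), August (31): 28 + 31 + 30 + 31 + 30 + 31 + 31 = 212 days.
September 1–20, 1931: 20 days.
Total: 12 + 212 + 20 = 244 days.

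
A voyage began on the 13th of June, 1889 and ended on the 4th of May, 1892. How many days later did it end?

1056

June 13, 1889 → June 13, 1890: 365 days.
June 13, 1890 → June 13, 1891: 365 days.
June 1891: 30 − 13 = 17 days remain.
Then 10 full months totalling 305 days.
May 1–4, 1892: 4 days.
Residual: 326 days.
Total: 1056 days.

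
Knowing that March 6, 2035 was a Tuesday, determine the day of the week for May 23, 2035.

Wednesday

March 2035: 31 − 6 = 25 days remain.
Then April (30): 30 days.
May 1–23, 2035: 23 days.
Total: 25 + 30 + 23 = 78 days.
78 mod 7 = 1, so 1 day after Tuesday is Wednesday.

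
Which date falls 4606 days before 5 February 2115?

27 June 2102

Count 4606 days before February 5, 2115:
Day-of-year of June 27, 2102: 178.
Day-of-year of February 5, 2115: 36.
2102 has 365 days, so 365 − 178 = 187 days remain in 2102.
Full years 2103–2114: 9 common + 3 leap = 9×365 + 3×366 = 4383 days.
Total: 187 + 4383 + 36 = 4606 days.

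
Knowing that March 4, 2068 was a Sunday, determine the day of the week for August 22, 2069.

Thursday

March 2068: 31 − 4 = 27 days remain.
Then 16 full months totalling 487 days.
August 1–22, 2069: 22 days.
Total: 27 + 487 + 22 = 536 days.
536 mod 7 = 4, so 4 days after Sunday is Thursday.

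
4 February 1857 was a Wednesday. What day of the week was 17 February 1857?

Within February 1857: 17 − 4 = 13 days.
13 mod 7 = 6, so 6 days after Wednesday is Tuesday.

Tuesday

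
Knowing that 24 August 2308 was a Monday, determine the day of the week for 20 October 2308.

August 2308: 31 − 24 = 7 days remain.
Then September (30): 30 days.
October 1–20, 2308: 20 days.
Total: 7 + 30 + 20 = 57 days.
57 mod 7 = 1, so 1 day after Monday is Tuesday.

Tuesday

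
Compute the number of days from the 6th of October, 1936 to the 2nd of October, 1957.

7666

From October 6, 1936 to October 6, 1956: 20 years, of which 5 contain a Feb 29 — 15×365 + 5×366 = 7305 days.
October 1956: 31 − 6 = 25 days remain.
Then 11 full months totalling 334 days.
October 1–2, 1957: 2 days.
Residual: 361 days.
Total: 7666 days.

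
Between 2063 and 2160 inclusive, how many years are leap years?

Years divisible by 4: 2064, 2068, …, 2160 — 25 in all.
Of these, 2100 is divisible by 100 but not 400, so not leap.
Leap years: 25 − 1 = 24.

24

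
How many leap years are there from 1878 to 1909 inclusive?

7

Years divisible by 4 in [1878, 1909]: 1880, 1884, 1888, 1892, 1896, 1900, 1904, 1908.
Of these, 1900 is divisible by 100 but not 400, so not leap.
Leap years: 8 − 1 = 7.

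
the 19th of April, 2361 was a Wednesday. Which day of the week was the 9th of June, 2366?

Thursday

April 19, 2361 → April 19, 2362: 365 days.
April 19, 2362 → April 19, 2363: 365 days.
April 19, 2363 → April 19, 2364: 366 days (2364 is a leap year).
April 19, 2364 → April 19, 2365: 365 days.
April 19, 2365 → April 19, 2366: 365 days.
April 2366: 30 − 19 = 11 days remain.
Then May (31): 31 days.
June 1–9, 2366: 9 days.
Residual: 51 days.
Total: 1877 days.
1877 mod 7 = 1, so 1 day after Wednesday is Thursday.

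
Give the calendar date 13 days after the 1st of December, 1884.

the 14th of December, 1884

Count 13 days after December 1, 1884:
Within December 1884: 14 − 1 = 13 days.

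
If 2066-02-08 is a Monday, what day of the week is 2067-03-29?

Tuesday

February 2066: 28 − 8 = 20 days remain (2066 is not a leap year, so February has 28 days).
Then 12 full months totalling 365 days.
March 1–29, 2067: 29 days.
Total: 20 + 365 + 29 = 414 days.
414 mod 7 = 1, so 1 day after Monday is Tuesday.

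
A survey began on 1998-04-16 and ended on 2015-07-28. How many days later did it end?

Day-of-year of April 16, 1998: 106.
Day-of-year of July 28, 2015: 209.
1998 has 365 days, so 365 − 106 = 259 days remain in 1998.
Full years 1999–2014: 12 common + 4 leap = 12×365 + 4×366 = 5844 days.
Total: 259 + 5844 + 209 = 6312 days.

6312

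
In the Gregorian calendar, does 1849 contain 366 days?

No

1849 is not a leap year.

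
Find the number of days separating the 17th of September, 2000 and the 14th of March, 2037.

From September 17, 2000 to September 17, 2036: 36 years, of which 9 contain a Feb 29 — 27×365 + 9×366 = 13149 days.
September 2036: 30 − 17 = 13 days remain.
Then October (31), November (30), December (31), January (31), February 2037 (28): 31 + 30 + 31 + 31 + 28 = 151 days.
March 1–14, 2037: 14 days.
Residual: 178 days.
Total: 13327 days.

13327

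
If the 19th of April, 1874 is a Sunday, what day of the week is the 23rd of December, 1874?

Wednesday

April 1874: 30 − 19 = 11 days remain.
Then May (31), June (30), July (31), August (31), September (30), October (31), November (30): 31 + 30 + 31 + 31 + 30 + 31 + 30 = 214 days.
December 1–23, 1874: 23 days.
Total: 11 + 214 + 23 = 248 days.
248 mod 7 = 3, so 3 days after Sunday is Wednesday.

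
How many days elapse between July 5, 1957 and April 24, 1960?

Day-of-year of July 5, 1957: 186.
Day-of-year of April 24, 1960: 115.
1957 has 365 days, so 365 − 186 = 179 days remain in 1957.
Full years: 1958: 365; 1959: 365. Sum = 730.
Total: 179 + 730 + 115 = 1024 days.

1024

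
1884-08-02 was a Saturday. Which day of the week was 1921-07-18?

From August 2, 1884 to August 2, 1920: 36 years, of which 8 contain a Feb 29 — 28×365 + 8×366 = 13148 days.
(1900 is not a leap year (divisible by 100 but not 400).)
August 1920: 31 − 2 = 29 days remain.
Then 10 full months totalling 303 days.
July 1–18, 1921: 18 days.
Residual: 350 days.
Total: 13498 days.
13498 mod 7 = 2, so 2 days after Saturday is Monday.

Monday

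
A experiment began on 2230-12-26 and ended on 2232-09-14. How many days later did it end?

December 26, 2230 → December 26, 2231: 365 days.
December 2231: 31 − 26 = 5 days remain.
Then January (31), February 2232 (29), March (31), April (30), May (31), June (30), July (31), August (31): 31 + 29 + 31 + 30 + 31 + 30 + 31 + 31 = 244 days.
September 1–14, 2232: 14 days.
Residual: 263 days.
Total: 628 days.

628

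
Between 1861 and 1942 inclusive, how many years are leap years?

19

Years divisible by 4: 1864, 1868, …, 1940 — 20 in all.
Of these, 1900 is divisible by 100 but not 400, so not leap.
Leap years: 20 − 1 = 19.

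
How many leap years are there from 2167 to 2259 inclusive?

Years divisible by 4: 2168, 2172, …, 2256 — 23 in all.
Of these, 2200 is divisible by 100 but not 400, so not leap.
Leap years: 23 − 1 = 22.

22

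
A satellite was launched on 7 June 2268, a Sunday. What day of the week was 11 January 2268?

Count forward from the earlier date (January 11, 2268) to the later (June 7, 2268):
January 2268: 31 − 11 = 20 days remain.
Then February 2268 (29), March (31), April (30), May (31): 29 + 31 + 30 + 31 = 121 days.
June 1–7, 2268: 7 days.
Total: 20 + 121 + 7 = 148 days.
148 mod 7 = 1, so 1 day before Sunday is Saturday.

Saturday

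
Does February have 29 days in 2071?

No

2071 is not a leap year.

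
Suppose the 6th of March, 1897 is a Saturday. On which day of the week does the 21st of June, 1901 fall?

Friday

March 6, 1897 → March 6, 1898: 365 days.
March 6, 1898 → March 6, 1899: 365 days.
March 6, 1899 → March 6, 1900: 365 days (1900 is not a leap year (divisible by 100 but not 400)).
March 6, 1900 → March 6, 1901: 365 days.
March 1901: 31 − 6 = 25 days remain.
Then April (30), May (31): 30 + 31 = 61 days.
June 1–21, 1901: 21 days.
Residual: 107 days.
Total: 1567 days.
1567 mod 7 = 6, so 6 days after Saturday is Friday.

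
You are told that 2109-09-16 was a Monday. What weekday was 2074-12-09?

Sunday

Count forward from the earlier date (December 9, 2074) to the later (September 16, 2109):
From December 9, 2074 to December 9, 2108: 34 years, of which 8 contain a Feb 29 — 26×365 + 8×366 = 12418 days.
(2100 is not a leap year (divisible by 100 but not 400).)
December 2108: 31 − 9 = 22 days remain.
Then January (31), February 2109 (28), March (31), April (30), May (31), June (30), July (31), August (31): 31 + 28 + 31 + 30 + 31 + 30 + 31 + 31 = 243 days.
September 1–16, 2109: 16 days.
Residual: 281 days.
Total: 12699 days.
12699 mod 7 = 1, so 1 day before Monday is Sunday.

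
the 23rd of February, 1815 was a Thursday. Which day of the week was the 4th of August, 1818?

Tuesday

February 23, 1815 → February 23, 1816: 365 days.
February 23, 1816 → February 23, 1817: 366 days (1816 is a leap year).
February 23, 1817 → February 23, 1818: 365 days.
February 1818: 28 − 23 = 5 days remain (1818 is not a leap year, so February has 28 days).
Then March (31), April (30), May (31), June (30), July (31): 31 + 30 + 31 + 30 + 31 = 153 days.
August 1–4, 1818: 4 days.
Residual: 162 days.
Total: 1258 days.
1258 mod 7 = 5, so 5 days after Thursday is Tuesday.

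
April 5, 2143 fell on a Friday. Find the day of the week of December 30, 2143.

Monday

April 2143: 30 − 5 = 25 days remain.
Then May (31), June (30), July (31), August (31), September (30), October (31), November (30): 31 + 30 + 31 + 31 + 30 + 31 + 30 = 214 days.
December 1–30, 2143: 30 days.
Total: 25 + 214 + 30 = 269 days.
269 mod 7 = 3, so 3 days after Friday is Monday.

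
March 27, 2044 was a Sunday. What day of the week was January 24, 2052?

From March 27, 2044 to March 27, 2051: 7 years, of which 1 contains a Feb 29 — 6×365 + 1×366 = 2556 days.
March 2051: 31 − 27 = 4 days remain.
Then 9 full months totalling 275 days.
January 1–24, 2052: 24 days.
Residual: 303 days.
Total: 2859 days.
2859 mod 7 = 3, so 3 days after Sunday is Wednesday.

Wednesday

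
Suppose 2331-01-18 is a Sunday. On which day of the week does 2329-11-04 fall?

Monday

Count forward from the earlier date (November 4, 2329) to the later (January 18, 2331):
November 2329: 30 − 4 = 26 days remain.
Then 13 full months totalling 396 days.
January 1–18, 2331: 18 days.
Total: 26 + 396 + 18 = 440 days.
440 mod 7 = 6, so 6 days before Sunday is Monday.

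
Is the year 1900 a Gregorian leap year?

No

1900 is not a leap year (divisible by 100 but not 400).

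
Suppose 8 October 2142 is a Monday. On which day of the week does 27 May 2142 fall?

Sunday

Count forward from the earlier date (May 27, 2142) to the later (October 8, 2142):
May 2142: 31 − 27 = 4 days remain.
Then June (30), July (31), August (31), September (30): 30 + 31 + 31 + 30 = 122 days.
October 1–8, 2142: 8 days.
Total: 4 + 122 + 8 = 134 days.
134 mod 7 = 1, so 1 day before Monday is Sunday.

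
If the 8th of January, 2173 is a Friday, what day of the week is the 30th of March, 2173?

January 2173: 31 − 8 = 23 days remain.
Then February 2173 (28): 28 days.
March 1–30, 2173: 30 days.
Total: 23 + 28 + 30 = 81 days.
81 mod 7 = 4, so 4 days after Friday is Tuesday.

Tuesday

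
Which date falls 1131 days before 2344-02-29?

2341-01-24

Count 1131 days before February 29, 2344:
January 24, 2341 → January 24, 2342: 365 days.
January 24, 2342 → January 24, 2343: 365 days.
January 24, 2343 → January 24, 2344: 365 days.
January 2344: 31 − 24 = 7 days remain.
February 1–29, 2344: 29 days (2344 is a leap year).
Residual: 36 days.
Total: 1131 days.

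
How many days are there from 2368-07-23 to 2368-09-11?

50

July 2368: 31 − 23 = 8 days remain.
Then August (31): 31 days.
September 1–11, 2368: 11 days.
Total: 8 + 31 + 11 = 50 days.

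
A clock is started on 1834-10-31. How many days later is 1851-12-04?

6243

Day-of-year of October 31, 1834: 304.
Day-of-year of December 4, 1851: 338.
1834 has 365 days, so 365 − 304 = 61 days remain in 1834.
Full years 1835–1850: 12 common + 4 leap = 12×365 + 4×366 = 5844 days.
Total: 61 + 5844 + 338 = 6243 days.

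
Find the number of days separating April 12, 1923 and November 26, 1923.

April 1923: 30 − 12 = 18 days remain.
Then May (31), June (30), July (31), August (31), September (30), October (31): 31 + 30 + 31 + 31 + 30 + 31 = 184 days.
November 1–26, 1923: 26 days.
Total: 18 + 184 + 26 = 228 days.

228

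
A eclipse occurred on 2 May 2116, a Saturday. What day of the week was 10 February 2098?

Count forward from the earlier date (February 10, 2098) to the later (May 2, 2116):
Day-of-year of February 10, 2098: 41.
Day-of-year of May 2, 2116: 123.
2098 has 365 days, so 365 − 41 = 324 days remain in 2098.
Full years 2099–2115: 14 common + 3 leap = 14×365 + 3×366 = 6208 days.
Total: 324 + 6208 + 123 = 6655 days.
6655 mod 7 = 5, so 5 days before Saturday is Monday.

Monday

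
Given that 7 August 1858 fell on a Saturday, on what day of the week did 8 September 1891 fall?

Tuesday

Day-of-year of August 7, 1858: 219.
Day-of-year of September 8, 1891: 251.
1858 has 365 days, so 365 − 219 = 146 days remain in 1858.
Full years 1859–1890: 24 common + 8 leap = 24×365 + 8×366 = 11688 days.
Total: 146 + 11688 + 251 = 12085 days.
12085 mod 7 = 3, so 3 days after Saturday is Tuesday.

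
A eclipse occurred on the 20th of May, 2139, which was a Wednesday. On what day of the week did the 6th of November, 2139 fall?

May 2139: 31 − 20 = 11 days remain.
Then June (30), July (31), August (31), September (30), October (31): 30 + 31 + 31 + 30 + 31 = 153 days.
November 1–6, 2139: 6 days.
Total: 11 + 153 + 6 = 170 days.
170 mod 7 = 2, so 2 days after Wednesday is Friday.

Friday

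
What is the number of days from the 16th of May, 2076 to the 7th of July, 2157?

From May 16, 2076 to May 16, 2157: 81 years, of which 19 contain a Feb 29 — 62×365 + 19×366 = 29584 days.
(2100 is not a leap year (divisible by 100 but not 400).)
May 2157: 31 − 16 = 15 days remain.
Then June (30): 30 days.
July 1–7, 2157: 7 days.
Residual: 52 days.
Total: 29636 days.

29636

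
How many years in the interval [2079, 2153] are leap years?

Years divisible by 4: 2080, 2084, …, 2152 — 19 in all.
Of these, 2100 is divisible by 100 but not 400, so not leap.
Leap years: 19 − 1 = 18.

18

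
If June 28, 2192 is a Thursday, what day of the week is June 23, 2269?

From June 28, 2192 to June 28, 2268: 76 years, of which 18 contain a Feb 29 — 58×365 + 18×366 = 27758 days.
(2200 is not a leap year (divisible by 100 but not 400).)
June 2268: 30 − 28 = 2 days remain.
Then 11 full months totalling 335 days.
June 1–23, 2269: 23 days.
Residual: 360 days.
Total: 28118 days.
28118 mod 7 = 6, so 6 days after Thursday is Wednesday.

Wednesday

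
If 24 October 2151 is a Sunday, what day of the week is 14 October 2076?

Count forward from the earlier date (October 14, 2076) to the later (October 24, 2151):
From October 14, 2076 to October 14, 2151: 75 years, of which 17 contain a Feb 29 — 58×365 + 17×366 = 27392 days.
(2100 is not a leap year (divisible by 100 but not 400).)
Within October 2151: 24 − 14 = 10 days.
Total: 27402 days.
27402 mod 7 = 4, so 4 days before Sunday is Wednesday.

Wednesday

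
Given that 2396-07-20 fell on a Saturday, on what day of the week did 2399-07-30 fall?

Friday

Day-of-year of July 20, 2396: 202.
Day-of-year of July 30, 2399: 211.
2396 has 366 days, so 366 − 202 = 164 days remain in 2396.
Full years: 2397: 365; 2398: 365. Sum = 730.
Total: 164 + 730 + 211 = 1105 days.
1105 mod 7 = 6, so 6 days after Saturday is Friday.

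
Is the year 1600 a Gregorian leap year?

Yes

1600 is a leap year (divisible by 400).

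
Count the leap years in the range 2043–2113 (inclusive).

17

Years divisible by 4: 2044, 2048, …, 2112 — 18 in all.
Of these, 2100 is divisible by 100 but not 400, so not leap.
Leap years: 18 − 1 = 17.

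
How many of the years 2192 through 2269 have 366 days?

19

Years divisible by 4: 2192, 2196, …, 2268 — 20 in all.
Of these, 2200 is divisible by 100 but not 400, so not leap.
Leap years: 20 − 1 = 19.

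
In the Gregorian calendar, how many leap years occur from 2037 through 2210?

41

Years divisible by 4: 2040, 2044, …, 2208 — 43 in all.
Of these, 2100, 2200 are divisible by 100 but not 400, so not leap.
Leap years: 43 − 2 = 41.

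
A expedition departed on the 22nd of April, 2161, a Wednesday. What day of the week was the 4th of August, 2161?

Tuesday

April 2161: 30 − 22 = 8 days remain.
Then May (31), June (30), July (31): 31 + 30 + 31 = 92 days.
August 1–4, 2161: 4 days.
Total: 8 + 92 + 4 = 104 days.
104 mod 7 = 6, so 6 days after Wednesday is Tuesday.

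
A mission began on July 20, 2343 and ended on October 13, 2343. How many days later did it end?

85

July 2343: 31 − 20 = 11 days remain.
Then August (31), September (30): 31 + 30 = 61 days.
October 1–13, 2343: 13 days.
Total: 11 + 61 + 13 = 85 days.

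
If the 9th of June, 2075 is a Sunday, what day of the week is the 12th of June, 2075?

Wednesday

Within June 2075: 12 − 9 = 3 days.
3 mod 7 = 3, so 3 days after Sunday is Wednesday.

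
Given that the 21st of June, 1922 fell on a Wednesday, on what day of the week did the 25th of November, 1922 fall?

Saturday

June 1922: 30 − 21 = 9 days remain.
Then July (31), August (31), September (30), October (31): 31 + 31 + 30 + 31 = 123 days.
November 1–25, 1922: 25 days.
Total: 9 + 123 + 25 = 157 days.
157 mod 7 = 3, so 3 days after Wednesday is Saturday.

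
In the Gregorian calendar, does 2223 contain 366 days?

2223 is not a leap year.

No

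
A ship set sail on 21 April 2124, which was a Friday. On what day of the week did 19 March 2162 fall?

Friday

From April 21, 2124 to April 21, 2161: 37 years, of which 9 contain a Feb 29 — 28×365 + 9×366 = 13514 days.
April 2161: 30 − 21 = 9 days remain.
Then 10 full months totalling 304 days.
March 1–19, 2162: 19 days.
Residual: 332 days.
Total: 13846 days.
13846 is a multiple of 7, so 19 March 2162 falls on the same weekday: Friday.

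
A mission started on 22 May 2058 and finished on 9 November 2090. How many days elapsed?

11859

Day-of-year of May 22, 2058: 142.
Day-of-year of November 9, 2090: 313.
2058 has 365 days, so 365 − 142 = 223 days remain in 2058.
Full years 2059–2089: 23 common + 8 leap = 23×365 + 8×366 = 11323 days.
Total: 223 + 11323 + 313 = 11859 days.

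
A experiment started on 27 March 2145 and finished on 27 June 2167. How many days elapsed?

From March 27, 2145 to March 27, 2167: 22 years, of which 5 contain a Feb 29 — 17×365 + 5×366 = 8035 days.
March 2167: 31 − 27 = 4 days remain.
Then April (30), May (31): 30 + 31 = 61 days.
June 1–27, 2167: 27 days.
Residual: 92 days.
Total: 8127 days.

8127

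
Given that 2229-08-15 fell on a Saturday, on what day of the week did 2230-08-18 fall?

Wednesday

August 15, 2229 → August 15, 2230: 365 days.
Within August 2230: 18 − 15 = 3 days.
Total: 368 days.
368 mod 7 = 4, so 4 days after Saturday is Wednesday.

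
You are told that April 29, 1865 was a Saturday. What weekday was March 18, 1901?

Monday

Day-of-year of April 29, 1865: 119.
Day-of-year of March 18, 1901: 77.
1865 has 365 days, so 365 − 119 = 246 days remain in 1865.
Full years 1866–1900: 27 common + 8 leap = 27×365 + 8×366 = 12783 days.
Total: 246 + 12783 + 77 = 13106 days.
13106 mod 7 = 2, so 2 days after Saturday is Monday.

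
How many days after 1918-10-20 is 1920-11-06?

Day-of-year of October 20, 1918: 293.
Day-of-year of November 6, 1920: 311.
1918 has 365 days, so 365 − 293 = 72 days remain in 1918.
Full years: 1919: 365. Sum = 365.
Total: 72 + 365 + 311 = 748 days.

748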